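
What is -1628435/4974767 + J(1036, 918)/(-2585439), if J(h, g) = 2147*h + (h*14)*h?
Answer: -90027119106377/12861956617713 ≈ -6.9995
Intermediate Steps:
J(h, g) = 14*h**2 + 2147*h (J(h, g) = 2147*h + (14*h)*h = 2147*h + 14*h**2 = 14*h**2 + 2147*h)
-1628435/4974767 + J(1036, 918)/(-2585439) = -1628435/4974767 + (1036*(2147 + 14*1036))/(-2585439) = -1628435*1/4974767 + (1036*(2147 + 14504))*(-1/2585439) = -1628435/4974767 + (1036*16651)*(-1/2585439) = -1628435/4974767 + 17250436*(-1/2585439) = -1628435/4974767 - 17250436/2585439 = -90027119106377/12861956617713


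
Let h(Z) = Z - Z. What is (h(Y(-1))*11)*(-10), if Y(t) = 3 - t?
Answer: 0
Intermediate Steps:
h(Z) = 0
(h(Y(-1))*11)*(-10) = (0*11)*(-10) = 0*(-10) = 0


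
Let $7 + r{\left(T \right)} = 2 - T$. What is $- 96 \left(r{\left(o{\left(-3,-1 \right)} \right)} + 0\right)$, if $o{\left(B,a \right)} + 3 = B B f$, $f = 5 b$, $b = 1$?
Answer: $4512$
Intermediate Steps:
$f = 5$ ($f = 5 \cdot 1 = 5$)
$o{\left(B,a \right)} = -3 + 5 B^{2}$ ($o{\left(B,a \right)} = -3 + B B 5 = -3 + B^{2} \cdot 5 = -3 + 5 B^{2}$)
$r{\left(T \right)} = -5 - T$ ($r{\left(T \right)} = -7 - \left(-2 + T\right) = -5 - T$)
$- 96 \left(r{\left(o{\left(-3,-1 \right)} \right)} + 0\right) = - 96 \left(\left(-5 - \left(-3 + 5 \left(-3\right)^{2}\right)\right) + 0\right) = - 96 \left(\left(-5 - \left(-3 + 5 \cdot 9\right)\right) + 0\right) = - 96 \left(\left(-5 - \left(-3 + 45\right)\right) + 0\right) = - 96 \left(\left(-5 - 42\right) + 0\right) = - 96 \left(-47 + 0\right) = \left(-96\right) \left(-47\right) = 4512$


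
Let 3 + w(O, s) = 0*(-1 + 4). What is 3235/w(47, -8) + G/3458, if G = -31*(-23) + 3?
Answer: -5592241/5187 ≈ -1078.1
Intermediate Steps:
G = 716 (G = 713 + 3 = 716)
w(O, s) = -3 (w(O, s) = -3 + 0*(-1 + 4) = -3 + 0*3 = -3 + 0 = -3)
3235/w(47, -8) + G/3458 = 3235/(-3) + 716/3458 = 3235*(-⅓) + 716*(1/3458) = -3235/3 + 358/1729 = -5592241/5187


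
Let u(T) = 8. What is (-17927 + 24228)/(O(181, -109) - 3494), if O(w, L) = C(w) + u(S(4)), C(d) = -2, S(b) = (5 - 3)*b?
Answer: -6301/3488 ≈ -1.8065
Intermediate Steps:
S(b) = 2*b
O(w, L) = 6 (O(w, L) = -2 + 8 = 6)
(-17927 + 24228)/(O(181, -109) - 3494) = (-17927 + 24228)/(6 - 3494) = 6301/(-3488) = 6301*(-1/3488) = -6301/3488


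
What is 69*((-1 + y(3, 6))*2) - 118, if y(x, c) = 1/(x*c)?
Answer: -745/3 ≈ -248.33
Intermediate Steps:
y(x, c) = 1/(c*x)
69*((-1 + y(3, 6))*2) - 118 = 69*((-1 + 1/(6*3))*2) - 118 = 69*((-1 + (1/6)*(1/3))*2) - 118 = 69*((-1 + 1/18)*2) - 118 = 69*(-17/18*2) - 118 = 69*(-17/9) - 118 = -391/3 - 118 = -745/3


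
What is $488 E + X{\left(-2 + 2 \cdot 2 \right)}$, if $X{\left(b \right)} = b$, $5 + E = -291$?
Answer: $-144446$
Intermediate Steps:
$E = -296$ ($E = -5 - 291 = -296$)
$488 E + X{\left(-2 + 2 \cdot 2 \right)} = 488 \left(-296\right) + \left(-2 + 2 \cdot 2\right) = -144448 + \left(-2 + 4\right) = -144448 + 2 = -144446$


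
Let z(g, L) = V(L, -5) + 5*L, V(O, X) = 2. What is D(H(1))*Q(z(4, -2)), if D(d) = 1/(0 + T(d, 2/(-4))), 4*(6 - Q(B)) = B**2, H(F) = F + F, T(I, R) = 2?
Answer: -5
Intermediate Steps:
H(F) = 2*F
z(g, L) = 2 + 5*L
Q(B) = 6 - B**2/4
D(d) = 1/2 (D(d) = 1/(0 + 2) = 1/2)
D(H(1))*Q(z(4, -2)) = (6 - (2 + 5*(-2))**2/4)/2 = (6 - (2 - 10)**2/4)/2 = (6 - 1/4*(-8)**2)/2 = (6 - 1/4*64)/2 = (6 - 16)/2 = (1/2)*(-10) = -5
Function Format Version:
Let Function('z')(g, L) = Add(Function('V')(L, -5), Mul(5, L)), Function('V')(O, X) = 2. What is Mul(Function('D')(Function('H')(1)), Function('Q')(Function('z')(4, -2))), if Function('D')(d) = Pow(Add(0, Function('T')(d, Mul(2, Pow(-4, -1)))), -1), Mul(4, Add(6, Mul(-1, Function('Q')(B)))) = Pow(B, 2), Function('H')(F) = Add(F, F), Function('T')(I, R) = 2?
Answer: -5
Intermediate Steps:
Function('H')(F) = Mul(2, F)
Function('z')(g, L) = Add(2, Mul(5, L))
Function('Q')(B) = Add(6, Mul(Rational(-1, 4), Pow(B, 2)))
Function('D')(d) = Rational(1, 2) (Function('D')(d) = Pow(Add(0, 2), -1) = Pow(2, -1) = Rational(1, 2))
Mul(Function('D')(Function('H')(1)), Function('Q')(Function('z')(4, -2))) = Mul(Rational(1, 2), Add(6, Mul(Rational(-1, 4), Pow(Add(2, Mul(5, -2)), 2)))) = Mul(Rational(1, 2), Add(6, Mul(Rational(-1, 4), Pow(Add(2, -10), 2)))) = Mul(Rational(1, 2), Add(6, Mul(Rational(-1, 4), Pow(-8, 2)))) = Mul(Rational(1, 2), Add(6, Mul(Rational(-1, 4), 64))) = Mul(Rational(1, 2), Add(6, -16)) = Mul(Rational(1, 2), -10) = -5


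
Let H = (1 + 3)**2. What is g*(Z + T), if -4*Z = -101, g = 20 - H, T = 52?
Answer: 309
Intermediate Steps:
H = 16 (H = 4**2 = 16)
g = 4 (g = 20 - 1*16 = 20 - 16 = 4)
Z = 101/4 (Z = -1/4*(-101) = 101/4 ≈ 25.250)
g*(Z + T) = 4*(101/4 + 52) = 4*(309/4) = 309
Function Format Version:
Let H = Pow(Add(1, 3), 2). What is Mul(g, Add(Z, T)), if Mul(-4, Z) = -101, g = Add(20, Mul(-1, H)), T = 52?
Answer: 309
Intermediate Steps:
H = 16 (H = Pow(4, 2) = 16)
g = 4 (g = Add(20, Mul(-1, 16)) = Add(20, -16) = 4)
Z = Rational(101, 4) (Z = Mul(Rational(-1, 4), -101) = Rational(101, 4) ≈ 25.250)
Mul(g, Add(Z, T)) = Mul(4, Add(Rational(101, 4), 52)) = Mul(4, Rational(309, 4)) = 309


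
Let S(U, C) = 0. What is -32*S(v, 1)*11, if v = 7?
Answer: 0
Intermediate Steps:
-32*S(v, 1)*11 = -32*0*11 = 0*11 = 0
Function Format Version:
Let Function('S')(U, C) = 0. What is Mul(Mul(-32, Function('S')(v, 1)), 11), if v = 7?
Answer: 0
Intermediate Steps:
Mul(Mul(-32, Function('S')(v, 1)), 11) = Mul(Mul(-32, 0), 11) = Mul(0, 11) = 0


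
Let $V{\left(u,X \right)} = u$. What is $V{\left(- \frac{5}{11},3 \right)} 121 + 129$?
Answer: $74$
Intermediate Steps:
$V{\left(- \frac{5}{11},3 \right)} 121 + 129 = - \frac{5}{11} \cdot 121 + 129 = \left(-5\right) \frac{1}{11} \cdot 121 + 129 = \left(- \frac{5}{11}\right) 121 + 129 = -55 + 129 = 74$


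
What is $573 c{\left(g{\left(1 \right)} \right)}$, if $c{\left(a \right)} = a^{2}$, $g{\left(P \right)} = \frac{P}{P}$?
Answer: $573$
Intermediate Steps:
$g{\left(P \right)} = 1$
$573 c{\left(g{\left(1 \right)} \right)} = 573 \cdot 1^{2} = 573 \cdot 1 = 573$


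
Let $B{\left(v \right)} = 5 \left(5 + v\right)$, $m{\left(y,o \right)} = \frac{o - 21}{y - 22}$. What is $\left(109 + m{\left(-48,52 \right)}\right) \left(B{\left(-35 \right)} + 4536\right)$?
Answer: $\frac{16664607}{35} \approx 4.7613 \cdot 10^{5}$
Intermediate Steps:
$m{\left(y,o \right)} = \frac{-21 + o}{-22 + y}$
$B{\left(v \right)} = 25 + 5 v$
$\left(109 + m{\left(-48,52 \right)}\right) \left(B{\left(-35 \right)} + 4536\right) = \left(109 + \frac{-21 + 52}{-22 - 48}\right) \left(\left(25 + 5 \left(-35\right)\right) + 4536\right) = \left(109 + \frac{1}{-70} \cdot 31\right) \left(\left(25 - 175\right) + 4536\right) = \left(109 - \frac{31}{70}\right) \left(-150 + 4536\right) = \left(109 - \frac{31}{70}\right) 4386 = \frac{7599}{70} \cdot 4386 = \frac{16664607}{35}$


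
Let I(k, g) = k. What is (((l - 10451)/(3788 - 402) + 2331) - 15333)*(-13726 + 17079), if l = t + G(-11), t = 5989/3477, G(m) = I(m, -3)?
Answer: -513379515315037/11773122 ≈ -4.3606e+7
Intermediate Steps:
G(m) = m
t = 5989/3477 (t = 5989*(1/3477) = 5989/3477 ≈ 1.7225)
l = -32258/3477 (l = 5989/3477 - 11 = -32258/3477 ≈ -9.2775)
(((l - 10451)/(3788 - 402) + 2331) - 15333)*(-13726 + 17079) = (((-32258/3477 - 10451)/(3788 - 402) + 2331) - 15333)*(-13726 + 17079) = ((-36370385/3477/3386 + 2331) - 15333)*3353 = ((-36370385/3477*1/3386 + 2331) - 15333)*3353 = ((-36370385/11773122 + 2331) - 15333)*3353 = (27406776997/11773122 - 15333)*3353 = -153110502629/11773122*3353 = -513379515315037/11773122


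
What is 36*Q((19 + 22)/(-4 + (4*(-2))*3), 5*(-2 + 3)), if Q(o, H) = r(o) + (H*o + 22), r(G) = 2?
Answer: 4203/7 ≈ 600.43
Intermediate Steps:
Q(o, H) = 24 + H*o (Q(o, H) = 2 + (H*o + 22) = 2 + (22 + H*o) = 24 + H*o)
36*Q((19 + 22)/(-4 + (4*(-2))*3), 5*(-2 + 3)) = 36*(24 + (5*(-2 + 3))*((19 + 22)/(-4 + (4*(-2))*3))) = 36*(24 + (5*1)*(41/(-4 - 8*3))) = 36*(24 + 5*(41/(-4 - 24))) = 36*(24 + 5*(41/(-28))) = 36*(24 + 5*(41*(-1/28))) = 36*(24 + 5*(-41/28)) = 36*(24 - 205/28) = 36*(467/28) = 4203/7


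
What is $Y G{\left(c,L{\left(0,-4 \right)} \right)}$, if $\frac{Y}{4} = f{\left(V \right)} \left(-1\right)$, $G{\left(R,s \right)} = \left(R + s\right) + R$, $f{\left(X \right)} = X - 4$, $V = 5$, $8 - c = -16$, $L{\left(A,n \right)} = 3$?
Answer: $-204$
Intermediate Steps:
$c = 24$ ($c = 8 - -16 = 8 + 16 = 24$)
$f{\left(X \right)} = -4 + X$ ($f{\left(X \right)} = X - 4 = -4 + X$)
$G{\left(R,s \right)} = s + 2 R$
$Y = -4$ ($Y = 4 \left(-4 + 5\right) \left(-1\right) = 4 \cdot 1 \left(-1\right) = 4 \left(-1\right) = -4$)
$Y G{\left(c,L{\left(0,-4 \right)} \right)} = - 4 \left(3 + 2 \cdot 24\right) = - 4 \left(3 + 48\right) = \left(-4\right) 51 = -204$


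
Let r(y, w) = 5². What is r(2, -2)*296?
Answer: 7400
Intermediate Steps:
r(y, w) = 25
r(2, -2)*296 = 25*296 = 7400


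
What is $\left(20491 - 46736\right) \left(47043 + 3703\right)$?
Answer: $-1331828770$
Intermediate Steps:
$\left(20491 - 46736\right) \left(47043 + 3703\right) = \left(20491 - 46736\right) 50746 = \left(-26245\right) 50746 = -1331828770$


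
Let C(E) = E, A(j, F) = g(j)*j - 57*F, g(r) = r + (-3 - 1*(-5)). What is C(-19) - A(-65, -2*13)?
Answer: -5596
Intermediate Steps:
g(r) = 2 + r (g(r) = r + (-3 + 5) = r + 2 = 2 + r)
A(j, F) = -57*F + j*(2 + j) (A(j, F) = (2 + j)*j - 57*F = j*(2 + j) - 57*F = -57*F + j*(2 + j))
C(-19) - A(-65, -2*13) = -19 - (-(-114)*13 - 65*(2 - 65)) = -19 - (-57*(-26) - 65*(-63)) = -19 - (1482 + 4095) = -19 - 1*5577 = -19 - 5577 = -5596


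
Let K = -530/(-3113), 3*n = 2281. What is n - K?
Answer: 7099163/9339 ≈ 760.16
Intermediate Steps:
n = 2281/3 (n = (⅓)*2281 = 2281/3 ≈ 760.33)
K = 530/3113 (K = -530*(-1/3113) = 530/3113 ≈ 0.17025)
n - K = 2281/3 - 1*530/3113 = 2281/3 - 530/3113 = 7099163/9339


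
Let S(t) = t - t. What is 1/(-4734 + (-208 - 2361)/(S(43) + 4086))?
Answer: -4086/19345693 ≈ -0.00021121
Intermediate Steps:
S(t) = 0
1/(-4734 + (-208 - 2361)/(S(43) + 4086)) = 1/(-4734 + (-208 - 2361)/(0 + 4086)) = 1/(-4734 - 2569/4086) = 1/(-19345693/4086) = -4086/19345693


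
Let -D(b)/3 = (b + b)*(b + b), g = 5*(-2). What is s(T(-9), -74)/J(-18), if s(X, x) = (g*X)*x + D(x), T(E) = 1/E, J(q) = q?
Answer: 296074/81 ≈ 3655.2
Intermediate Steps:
g = -10
D(b) = -12*b² (D(b) = -3*(b + b)*(b + b) = -3*2*b*2*b = -12*b²)
s(X, x) = -12*x² - 10*X*x (s(X, x) = (-10*X)*x - 12*x² = -10*X*x - 12*x² = -12*x² - 10*X*x)
s(T(-9), -74)/J(-18) = (2*(-74)*(-6*(-74) - 5/(-9)))/(-18) = (2*(-74)*(444 - 5*(-⅑)))*(-1/18) = (2*(-74)*(444 + 5/9))*(-1/18) = (2*(-74)*(4001/9))*(-1/18) = -592148/9*(-1/18) = 296074/81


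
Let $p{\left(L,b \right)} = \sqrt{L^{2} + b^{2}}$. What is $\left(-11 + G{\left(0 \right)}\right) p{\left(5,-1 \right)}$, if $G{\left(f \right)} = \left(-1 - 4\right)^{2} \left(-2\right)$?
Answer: $- 61 \sqrt{26} \approx -311.04$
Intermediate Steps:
$G{\left(f \right)} = -50$ ($G{\left(f \right)} = \left(-5\right)^{2} \left(-2\right) = 25 \left(-2\right) = -50$)
$\left(-11 + G{\left(0 \right)}\right) p{\left(5,-1 \right)} = \left(-11 - 50\right) \sqrt{5^{2} + \left(-1\right)^{2}} = - 61 \sqrt{25 + 1} = - 61 \sqrt{26}$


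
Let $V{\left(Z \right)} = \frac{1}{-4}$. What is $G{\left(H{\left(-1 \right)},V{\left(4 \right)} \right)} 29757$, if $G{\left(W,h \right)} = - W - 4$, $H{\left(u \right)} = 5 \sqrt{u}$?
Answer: $-119028 - 148785 i \approx -1.1903 \cdot 10^{5} - 1.4879 \cdot 10^{5} i$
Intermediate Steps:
$V{\left(Z \right)} = - \frac{1}{4}$
$G{\left(W,h \right)} = -4 - W$
$G{\left(H{\left(-1 \right)},V{\left(4 \right)} \right)} 29757 = \left(-4 - 5 \sqrt{-1}\right) 29757 = \left(-4 - 5 i\right) 29757 = -119028 - 148785 i$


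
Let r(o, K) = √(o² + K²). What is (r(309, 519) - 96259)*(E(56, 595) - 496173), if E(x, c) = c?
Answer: 47703842702 - 1486734*√40538 ≈ 4.7404e+10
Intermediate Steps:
r(o, K) = √(K² + o²)
(r(309, 519) - 96259)*(E(56, 595) - 496173) = (√(519² + 309²) - 96259)*(595 - 496173) = (√(269361 + 95481) - 96259)*(-495578) = (√364842 - 96259)*(-495578) = (3*√40538 - 96259)*(-495578) = (-96259 + 3*√40538)*(-495578) = 47703842702 - 1486734*√40538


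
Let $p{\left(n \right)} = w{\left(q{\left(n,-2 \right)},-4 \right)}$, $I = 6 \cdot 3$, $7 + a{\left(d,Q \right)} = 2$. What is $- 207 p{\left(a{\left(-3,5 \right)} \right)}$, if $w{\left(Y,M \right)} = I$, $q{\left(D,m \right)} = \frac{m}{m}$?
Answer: $-3726$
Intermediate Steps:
$a{\left(d,Q \right)} = -5$ ($a{\left(d,Q \right)} = -7 + 2 = -5$)
$I = 18$
$q{\left(D,m \right)} = 1$
$w{\left(Y,M \right)} = 18$
$p{\left(n \right)} = 18$
$- 207 p{\left(a{\left(-3,5 \right)} \right)} = \left(-207\right) 18 = -3726$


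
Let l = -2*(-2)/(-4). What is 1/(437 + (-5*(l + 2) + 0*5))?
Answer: 1/432 ≈ 0.0023148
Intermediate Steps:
l = -1 (l = 4*(-¼) = -1)
1/(437 + (-5*(l + 2) + 0*5)) = 1/(437 + (-5*(-1 + 2) + 0*5)) = 1/(437 + (-5*1 + 0)) = 1/(437 + (-5 + 0)) = 1/(437 - 5) = 1/432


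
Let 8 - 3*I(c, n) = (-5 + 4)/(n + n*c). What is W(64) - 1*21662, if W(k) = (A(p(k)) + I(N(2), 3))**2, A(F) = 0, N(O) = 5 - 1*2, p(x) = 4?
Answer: -28064543/1296 ≈ -21655.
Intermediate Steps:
N(O) = 3 (N(O) = 5 - 2 = 3)
I(c, n) = 8/3 + 1/(3*(n + c*n)) (I(c, n) = 8/3 - (-5 + 4)/(3*(n + n*c)) = 8/3 - (-1)/(3*(n + c*n)) = 8/3 + 1/(3*(n + c*n)))
W(k) = 9409/1296 (W(k) = (0 + (1/3)*(1 + 8*3 + 8*3*3)/(3*(1 + 3)))**2 = (0 + (1/3)*(1/3)*(1 + 24 + 72)/4)**2 = (0 + (1/3)*(1/3)*(1/4)*97)**2 = (0 + 97/36)**2 = (97/36)**2 = 9409/1296)
W(64) - 1*21662 = 9409/1296 - 1*21662 = 9409/1296 - 21662 = -28064543/1296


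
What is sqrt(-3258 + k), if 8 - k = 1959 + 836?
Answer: I*sqrt(6045) ≈ 77.75*I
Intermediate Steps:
k = -2787 (k = 8 - (1959 + 836) = 8 - 1*2795 = 8 - 2795 = -2787)
sqrt(-3258 + k) = sqrt(-3258 - 2787) = sqrt(-6045) = I*sqrt(6045)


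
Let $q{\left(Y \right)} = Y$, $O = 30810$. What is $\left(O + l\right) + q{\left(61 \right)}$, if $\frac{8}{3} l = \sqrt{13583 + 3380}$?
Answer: $30871 + \frac{3 \sqrt{16963}}{8} \approx 30920.0$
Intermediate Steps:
$l = \frac{3 \sqrt{16963}}{8}$ ($l = \frac{3 \sqrt{13583 + 3380}}{8} = \frac{3 \sqrt{16963}}{8} \approx 48.841$)
$\left(O + l\right) + q{\left(61 \right)} = \left(30810 + \frac{3 \sqrt{16963}}{8}\right) + 61 = 30871 + \frac{3 \sqrt{16963}}{8}$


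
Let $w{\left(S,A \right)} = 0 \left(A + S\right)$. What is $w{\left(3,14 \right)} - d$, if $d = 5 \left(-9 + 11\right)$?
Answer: $-10$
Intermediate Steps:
$w{\left(S,A \right)} = 0$
$d = 10$ ($d = 5 \cdot 2 = 10$)
$w{\left(3,14 \right)} - d = 0 - 10 = -10$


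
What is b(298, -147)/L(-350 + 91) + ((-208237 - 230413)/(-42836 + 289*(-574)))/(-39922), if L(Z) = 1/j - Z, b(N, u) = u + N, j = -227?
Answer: 71397682564417/122472550155432 ≈ 0.58297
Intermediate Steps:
b(N, u) = N + u
L(Z) = -1/227 - Z (L(Z) = 1/(-227) - Z = -1/227 - Z)
b(298, -147)/L(-350 + 91) + ((-208237 - 230413)/(-42836 + 289*(-574)))/(-39922) = (298 - 147)/(-1/227 - (-350 + 91)) + ((-208237 - 230413)/(-42836 + 289*(-574)))/(-39922) = 151/(-1/227 - 1*(-259)) - 438650/(-42836 - 165886)*(-1/39922) = 151/(-1/227 + 259) - 438650/(-208722)*(-1/39922) = 151/(58792/227) - 438650*(-1/208722)*(-1/39922) = 151*(227/58792) + (219325/104361)*(-1/39922) = 34277/58792 - 219325/4166299842 = 71397682564417/122472550155432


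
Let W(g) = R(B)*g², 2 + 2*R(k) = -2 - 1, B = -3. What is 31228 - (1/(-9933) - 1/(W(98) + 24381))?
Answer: 16439950844/526449 ≈ 31228.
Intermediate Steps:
R(k) = -5/2 (R(k) = -1 + (-2 - 1)/2 = -1 + (½)*(-3) = -1 - 3/2 = -5/2)
W(g) = -5*g²/2
31228 - (1/(-9933) - 1/(W(98) + 24381)) = 31228 - (1/(-9933) - 1/(-5/2*98² + 24381)) = 31228 - (-1/9933 - 1/(-5/2*9604 + 24381)) = 31228 - (-1/9933 - 1/(-24010 + 24381)) = 31228 - (-1/9933 - 1/371) = 31228 - 1*(-1472/526449) = 31228 + 1472/526449 = 16439950844/526449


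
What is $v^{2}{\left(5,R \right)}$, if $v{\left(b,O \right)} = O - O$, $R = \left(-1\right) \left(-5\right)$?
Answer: $0$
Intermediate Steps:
$R = 5$
$v{\left(b,O \right)} = 0$
$v^{2}{\left(5,R \right)} = 0^{2} = 0$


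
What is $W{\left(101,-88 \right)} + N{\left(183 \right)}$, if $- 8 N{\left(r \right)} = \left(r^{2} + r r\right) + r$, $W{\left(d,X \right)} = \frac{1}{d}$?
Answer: $- \frac{6783253}{808} \approx -8395.1$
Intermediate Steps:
$N{\left(r \right)} = - \frac{r^{2}}{4} - \frac{r}{8}$ ($N{\left(r \right)} = - \frac{\left(r^{2} + r r\right) + r}{8} = - \frac{\left(r^{2} + r^{2}\right) + r}{8} = - \frac{2 r^{2} + r}{8} = - \frac{r + 2 r^{2}}{8} = - \frac{r^{2}}{4} - \frac{r}{8}$)
$W{\left(101,-88 \right)} + N{\left(183 \right)} = \frac{1}{101} - \frac{183 \left(1 + 2 \cdot 183\right)}{8} = \frac{1}{101} - \frac{183 \left(1 + 366\right)}{8} = \frac{1}{101} - \frac{183}{8} \cdot 367 = \frac{1}{101} - \frac{67161}{8} = - \frac{6783253}{808}$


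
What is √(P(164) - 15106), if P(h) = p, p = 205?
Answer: I*√14901 ≈ 122.07*I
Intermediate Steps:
P(h) = 205
√(P(164) - 15106) = √(205 - 15106) = √(-14901) = I*√14901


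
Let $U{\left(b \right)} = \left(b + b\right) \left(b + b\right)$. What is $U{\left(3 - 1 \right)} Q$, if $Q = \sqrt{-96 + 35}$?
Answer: $16 i \sqrt{61} \approx 124.96 i$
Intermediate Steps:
$U{\left(b \right)} = 4 b^{2}$ ($U{\left(b \right)} = 2 b 2 b = 4 b^{2}$)
$Q = i \sqrt{61}$ ($Q = \sqrt{-61} = i \sqrt{61} \approx 7.8102 i$)
$U{\left(3 - 1 \right)} Q = 4 \left(3 - 1\right)^{2} i \sqrt{61} = 4 \cdot 2^{2} i \sqrt{61} = 4 \cdot 4 i \sqrt{61} = 16 i \sqrt{61}$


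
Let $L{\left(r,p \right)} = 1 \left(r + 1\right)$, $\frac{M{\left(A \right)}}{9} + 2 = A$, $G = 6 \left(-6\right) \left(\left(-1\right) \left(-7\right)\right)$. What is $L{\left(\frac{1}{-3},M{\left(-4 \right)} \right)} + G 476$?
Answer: $- \frac{359854}{3} \approx -1.1995 \cdot 10^{5}$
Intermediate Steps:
$G = -252$ ($G = \left(-36\right) 7 = -252$)
$M{\left(A \right)} = -18 + 9 A$
$L{\left(r,p \right)} = 1 + r$ ($L{\left(r,p \right)} = 1 \left(1 + r\right) = 1 + r$)
$L{\left(\frac{1}{-3},M{\left(-4 \right)} \right)} + G 476 = \left(1 + \frac{1}{-3}\right) - 119952 = \left(1 - \frac{1}{3}\right) - 119952 = \frac{2}{3} - 119952 = - \frac{359854}{3}$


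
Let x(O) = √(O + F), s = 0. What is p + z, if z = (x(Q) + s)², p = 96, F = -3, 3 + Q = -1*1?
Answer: 89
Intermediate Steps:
Q = -4 (Q = -3 - 1*1 = -3 - 1 = -4)
x(O) = √(-3 + O) (x(O) = √(O - 3) = √(-3 + O))
z = -7 (z = (√(-3 - 4) + 0)² = (√(-7) + 0)² = (I*√7 + 0)² = (I*√7)² = -7)
p + z = 96 - 7 = 89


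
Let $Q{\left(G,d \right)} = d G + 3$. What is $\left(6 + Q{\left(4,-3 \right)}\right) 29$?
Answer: $-87$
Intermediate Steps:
$Q{\left(G,d \right)} = 3 + G d$ ($Q{\left(G,d \right)} = G d + 3 = 3 + G d$)
$\left(6 + Q{\left(4,-3 \right)}\right) 29 = \left(6 + \left(3 + 4 \left(-3\right)\right)\right) 29 = \left(6 + \left(3 - 12\right)\right) 29 = \left(6 - 9\right) 29 = \left(-3\right) 29 = -87$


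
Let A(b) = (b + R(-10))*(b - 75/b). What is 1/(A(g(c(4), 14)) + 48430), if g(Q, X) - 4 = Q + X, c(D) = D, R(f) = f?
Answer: 11/535184 ≈ 2.0554e-5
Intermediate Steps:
g(Q, X) = 4 + Q + X (g(Q, X) = 4 + (Q + X) = 4 + Q + X)
A(b) = (-10 + b)*(b - 75/b) (A(b) = (b - 10)*(b - 75/b) = (-10 + b)*(b - 75/b))
1/(A(g(c(4), 14)) + 48430) = 1/((-75 + (4 + 4 + 14)**2 - 10*(4 + 4 + 14) + 750/(4 + 4 + 14)) + 48430) = 1/((-75 + 22**2 - 10*22 + 750/22) + 48430) = 1/((-75 + 484 - 220 + 750*(1/22)) + 48430) = 1/((-75 + 484 - 220 + 375/11) + 48430) = 1/(2454/11 + 48430) = 1/(535184/11) = 11/535184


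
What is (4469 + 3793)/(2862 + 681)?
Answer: 2754/1181 ≈ 2.3319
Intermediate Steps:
(4469 + 3793)/(2862 + 681) = 8262/3543 = 8262*(1/3543) = 2754/1181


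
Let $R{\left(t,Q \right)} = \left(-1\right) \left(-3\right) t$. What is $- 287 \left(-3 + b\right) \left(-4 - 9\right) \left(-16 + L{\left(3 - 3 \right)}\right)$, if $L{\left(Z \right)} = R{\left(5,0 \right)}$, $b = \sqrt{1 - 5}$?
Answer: $11193 - 7462 i \approx 11193.0 - 7462.0 i$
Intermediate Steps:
$b = 2 i$ ($b = \sqrt{-4} = 2 i \approx 2.0 i$)
$R{\left(t,Q \right)} = 3 t$
$L{\left(Z \right)} = 15$ ($L{\left(Z \right)} = 3 \cdot 5 = 15$)
$- 287 \left(-3 + b\right) \left(-4 - 9\right) \left(-16 + L{\left(3 - 3 \right)}\right) = - 287 \left(-3 + 2 i\right) \left(-4 - 9\right) \left(-16 + 15\right) = - 287 \left(-3 + 2 i\right) \left(-13\right) \left(-1\right) = - 287 \left(39 - 26 i\right) \left(-1\right) = - 287 \left(-39 + 26 i\right) = 11193 - 7462 i$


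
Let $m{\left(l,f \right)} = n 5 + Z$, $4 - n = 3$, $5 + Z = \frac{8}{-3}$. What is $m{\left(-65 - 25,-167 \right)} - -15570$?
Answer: $\frac{46702}{3} \approx 15567.0$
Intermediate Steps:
$Z = - \frac{23}{3}$ ($Z = -5 + \frac{8}{-3} = -5 + 8 \left(- \frac{1}{3}\right) = -5 - \frac{8}{3} = - \frac{23}{3} \approx -7.6667$)
$n = 1$ ($n = 4 - 3 = 1$)
$m{\left(l,f \right)} = - \frac{8}{3}$ ($m{\left(l,f \right)} = 1 \cdot 5 - \frac{23}{3} = 5 - \frac{23}{3} = - \frac{8}{3}$)
$m{\left(-65 - 25,-167 \right)} - -15570 = - \frac{8}{3} - -15570 = - \frac{8}{3} + 15570 = \frac{46702}{3}$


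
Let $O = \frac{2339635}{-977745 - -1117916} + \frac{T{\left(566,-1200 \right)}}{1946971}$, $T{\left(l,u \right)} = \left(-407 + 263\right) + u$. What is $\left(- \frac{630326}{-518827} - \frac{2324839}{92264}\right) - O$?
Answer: $- \frac{531352518834720605468957}{13063889622323829243448} \approx -40.673$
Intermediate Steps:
$T{\left(l,u \right)} = -144 + u$
$O = \frac{4555013105761}{272908872041}$ ($O = \frac{2339635}{-977745 - -1117916} + \frac{-144 - 1200}{1946971} = \frac{2339635}{-977745 + 1117916} - \frac{1344}{1946971} = \frac{2339635}{140171} - \frac{1344}{1946971} = \frac{4555013105761}{272908872041} \approx 16.691$)
$\left(- \frac{630326}{-518827} - \frac{2324839}{92264}\right) - O = \left(- \frac{630326}{-518827} - \frac{2324839}{92264}\right) - \frac{4555013105761}{272908872041} = \left(\left(-630326\right) \left(- \frac{1}{518827}\right) - \frac{2324839}{92264}\right) - \frac{4555013105761}{272908872041} = \left(\frac{630326}{518827} - \frac{2324839}{92264}\right) - \frac{4555013105761}{272908872041} = - \frac{1148032845789}{47869054328} - \frac{4555013105761}{272908872041} = - \frac{531352518834720605468957}{13063889622323829243448}$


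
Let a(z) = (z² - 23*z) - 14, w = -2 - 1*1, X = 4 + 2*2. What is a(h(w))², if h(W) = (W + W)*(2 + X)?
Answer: 24661156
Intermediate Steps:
X = 8 (X = 4 + 4 = 8)
w = -3 (w = -2 - 1 = -3)
h(W) = 20*W (h(W) = (W + W)*(2 + 8) = (2*W)*10 = 20*W)
a(z) = -14 + z² - 23*z
a(h(w))² = (-14 + (20*(-3))² - 460*(-3))² = (-14 + (-60)² - 23*(-60))² = (-14 + 3600 + 1380)² = 4966² = 24661156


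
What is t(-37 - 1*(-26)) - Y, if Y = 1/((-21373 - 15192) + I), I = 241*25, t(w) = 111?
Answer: 3389941/30540 ≈ 111.00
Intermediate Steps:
I = 6025
Y = -1/30540 (Y = 1/((-21373 - 15192) + 6025) = 1/(-36565 + 6025) = 1/(-30540) = -1/30540 ≈ -3.2744e-5)
t(-37 - 1*(-26)) - Y = 111 - 1*(-1/30540) = 111 + 1/30540 = 3389941/30540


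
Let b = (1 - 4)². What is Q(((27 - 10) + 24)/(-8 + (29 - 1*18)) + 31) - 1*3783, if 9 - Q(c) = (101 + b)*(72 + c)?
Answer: -49822/3 ≈ -16607.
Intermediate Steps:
b = 9 (b = (-3)² = 9)
Q(c) = -7911 - 110*c (Q(c) = 9 - (101 + 9)*(72 + c) = 9 - 110*(72 + c) = 9 - (7920 + 110*c) = 9 + (-7920 - 110*c) = -7911 - 110*c)
Q(((27 - 10) + 24)/(-8 + (29 - 1*18)) + 31) - 1*3783 = (-7911 - 110*(((27 - 10) + 24)/(-8 + (29 - 1*18)) + 31)) - 1*3783 = (-7911 - 110*((17 + 24)/(-8 + (29 - 18)) + 31)) - 3783 = (-7911 - 110*(41/(-8 + 11) + 31)) - 3783 = (-7911 - 110*(41/3 + 31)) - 3783 = (-7911 - 110*134/3) - 3783 = (-7911 - 14740/3) - 3783 = -38473/3 - 3783 = -49822/3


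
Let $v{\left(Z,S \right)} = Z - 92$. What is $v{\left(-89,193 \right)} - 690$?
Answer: $-871$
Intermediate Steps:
$v{\left(Z,S \right)} = -92 + Z$
$v{\left(-89,193 \right)} - 690 = \left(-92 - 89\right) - 690 = -181 - 690 = -871$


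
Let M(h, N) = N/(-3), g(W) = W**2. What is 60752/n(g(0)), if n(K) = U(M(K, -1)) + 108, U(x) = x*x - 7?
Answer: 273384/455 ≈ 600.84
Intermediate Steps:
M(h, N) = -N/3 (M(h, N) = N*(-1/3) = -N/3)
U(x) = -7 + x**2 (U(x) = x**2 - 7 = -7 + x**2)
n(K) = 910/9 (n(K) = (-7 + (-1/3*(-1))**2) + 108 = (-7 + (1/3)**2) + 108 = (-7 + 1/9) + 108 = -62/9 + 108 = 910/9)
60752/n(g(0)) = 60752/(910/9) = 60752*(9/910) = 273384/455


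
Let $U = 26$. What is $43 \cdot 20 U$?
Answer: $22360$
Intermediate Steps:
$43 \cdot 20 U = 43 \cdot 20 \cdot 26 = 860 \cdot 26 = 22360$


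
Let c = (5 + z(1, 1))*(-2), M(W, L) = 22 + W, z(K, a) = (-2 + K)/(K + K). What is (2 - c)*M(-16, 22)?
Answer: 66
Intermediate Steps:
z(K, a) = (-2 + K)/(2*K) (z(K, a) = (-2 + K)/((2*K)) = (-2 + K)*(1/(2*K)) = (-2 + K)/(2*K))
c = -9 (c = (5 + (1/2)*(-2 + 1)/1)*(-2) = (5 + (1/2)*1*(-1))*(-2) = (5 - 1/2)*(-2) = (9/2)*(-2) = -9)
(2 - c)*M(-16, 22) = (2 - 1*(-9))*(22 - 16) = (2 + 9)*6 = 11*6 = 66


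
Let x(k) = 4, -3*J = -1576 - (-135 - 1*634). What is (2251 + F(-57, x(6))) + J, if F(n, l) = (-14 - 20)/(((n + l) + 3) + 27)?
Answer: 57994/23 ≈ 2521.5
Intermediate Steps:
J = 269 (J = -(-1576 - (-135 - 1*634))/3 = -(-1576 - (-135 - 634))/3 = -(-1576 - 1*(-769))/3 = -(-1576 + 769)/3 = -⅓*(-807) = 269)
F(n, l) = -34/(30 + l + n) (F(n, l) = -34/(((l + n) + 3) + 27) = -34/((3 + l + n) + 27) = -34/(30 + l + n))
(2251 + F(-57, x(6))) + J = (2251 - 34/(30 + 4 - 57)) + 269 = (2251 - 34/(-23)) + 269 = (2251 - 34*(-1/23)) + 269 = (2251 + 34/23) + 269 = 51807/23 + 269 = 57994/23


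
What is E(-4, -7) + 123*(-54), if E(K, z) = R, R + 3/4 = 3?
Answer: -26559/4 ≈ -6639.8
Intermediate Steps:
R = 9/4 (R = -¾ + 3 = 9/4 ≈ 2.2500)
E(K, z) = 9/4
E(-4, -7) + 123*(-54) = 9/4 + 123*(-54) = 9/4 - 6642 = -26559/4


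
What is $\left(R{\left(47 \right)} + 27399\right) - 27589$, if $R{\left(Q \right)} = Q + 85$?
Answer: $-58$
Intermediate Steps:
$R{\left(Q \right)} = 85 + Q$
$\left(R{\left(47 \right)} + 27399\right) - 27589 = \left(\left(85 + 47\right) + 27399\right) - 27589 = \left(132 + 27399\right) - 27589 = 27531 - 27589 = -58$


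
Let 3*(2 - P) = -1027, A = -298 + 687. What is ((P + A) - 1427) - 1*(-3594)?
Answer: 8701/3 ≈ 2900.3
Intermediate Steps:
A = 389
P = 1033/3 (P = 2 - ⅓*(-1027) = 2 + 1027/3 = 1033/3 ≈ 344.33)
((P + A) - 1427) - 1*(-3594) = ((1033/3 + 389) - 1427) - 1*(-3594) = (2200/3 - 1427) + 3594 = -2081/3 + 3594 = 8701/3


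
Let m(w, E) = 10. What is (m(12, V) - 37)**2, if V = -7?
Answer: 729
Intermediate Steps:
(m(12, V) - 37)**2 = (10 - 37)**2 = (-27)**2 = 729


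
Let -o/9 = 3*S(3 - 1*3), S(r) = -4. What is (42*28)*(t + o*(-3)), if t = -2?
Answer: -383376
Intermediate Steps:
o = 108 (o = -27*(-4) = -9*(-12) = 108)
(42*28)*(t + o*(-3)) = (42*28)*(-2 + 108*(-3)) = 1176*(-2 - 324) = 1176*(-326) = -383376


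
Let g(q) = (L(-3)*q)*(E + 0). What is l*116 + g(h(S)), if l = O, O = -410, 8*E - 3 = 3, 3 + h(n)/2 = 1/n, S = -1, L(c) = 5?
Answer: -47590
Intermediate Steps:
h(n) = -6 + 2/n
E = ¾ (E = 3/8 + (⅛)*3 = 3/8 + 3/8 = ¾ ≈ 0.75000)
l = -410
g(q) = 15*q/4 (g(q) = (5*q)*(¾ + 0) = (5*q)*(¾) = 15*q/4)
l*116 + g(h(S)) = -410*116 + 15*(-6 + 2/(-1))/4 = -47560 + 15*(-6 + 2*(-1))/4 = -47560 + 15*(-6 - 2)/4 = -47560 + (15/4)*(-8) = -47560 - 30 = -47590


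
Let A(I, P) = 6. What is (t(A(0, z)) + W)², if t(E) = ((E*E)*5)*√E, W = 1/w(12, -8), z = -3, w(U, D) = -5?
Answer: 4860001/25 - 72*√6 ≈ 1.9422e+5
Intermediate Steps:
W = -⅕ (W = 1/(-5) = -⅕ ≈ -0.20000)
t(E) = 5*E^(5/2) (t(E) = (E²*5)*√E = (5*E²)*√E = 5*E^(5/2))
(t(A(0, z)) + W)² = (5*6^(5/2) - ⅕)² = (5*(36*√6) - ⅕)² = (180*√6 - ⅕)² = (-⅕ + 180*√6)²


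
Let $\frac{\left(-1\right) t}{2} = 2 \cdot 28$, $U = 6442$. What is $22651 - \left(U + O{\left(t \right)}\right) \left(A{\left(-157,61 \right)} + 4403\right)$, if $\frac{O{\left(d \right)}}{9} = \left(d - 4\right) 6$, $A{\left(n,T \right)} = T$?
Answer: $-771941$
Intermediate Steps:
$t = -112$ ($t = - 2 \cdot 2 \cdot 28 = \left(-2\right) 56 = -112$)
$O{\left(d \right)} = -216 + 54 d$ ($O{\left(d \right)} = 9 \left(d - 4\right) 6 = 9 \left(-4 + d\right) 6 = 9 \left(-24 + 6 d\right) = -216 + 54 d$)
$22651 - \left(U + O{\left(t \right)}\right) \left(A{\left(-157,61 \right)} + 4403\right) = 22651 - \left(6442 + \left(-216 + 54 \left(-112\right)\right)\right) \left(61 + 4403\right) = 22651 - \left(6442 - 6264\right) 4464 = 22651 - 178 \cdot 4464 = 22651 - 794592 = -771941$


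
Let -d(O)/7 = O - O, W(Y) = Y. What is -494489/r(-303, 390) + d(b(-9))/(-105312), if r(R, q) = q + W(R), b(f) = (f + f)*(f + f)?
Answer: -494489/87 ≈ -5683.8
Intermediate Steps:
b(f) = 4*f² (b(f) = (2*f)*(2*f) = 4*f²)
d(O) = 0 (d(O) = -7*(O - O) = -7*0 = 0)
r(R, q) = R + q (r(R, q) = q + R = R + q)
-494489/r(-303, 390) + d(b(-9))/(-105312) = -494489/(-303 + 390) + 0/(-105312) = -494489/87 + 0*(-1/105312) = -494489*1/87 + 0 = -494489/87 + 0 = -494489/87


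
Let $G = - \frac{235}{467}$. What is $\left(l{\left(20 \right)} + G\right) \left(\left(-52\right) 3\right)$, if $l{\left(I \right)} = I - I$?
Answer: $\frac{36660}{467} \approx 78.501$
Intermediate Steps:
$l{\left(I \right)} = 0$
$G = - \frac{235}{467}$ ($G = \left(-235\right) \frac{1}{467} = - \frac{235}{467} \approx -0.50321$)
$\left(l{\left(20 \right)} + G\right) \left(\left(-52\right) 3\right) = \left(0 - \frac{235}{467}\right) \left(\left(-52\right) 3\right) = \left(- \frac{235}{467}\right) \left(-156\right) = \frac{36660}{467}$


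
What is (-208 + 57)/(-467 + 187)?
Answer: 151/280 ≈ 0.53929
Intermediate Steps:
(-208 + 57)/(-467 + 187) = -151/(-280) = -151*(-1/280) = 151/280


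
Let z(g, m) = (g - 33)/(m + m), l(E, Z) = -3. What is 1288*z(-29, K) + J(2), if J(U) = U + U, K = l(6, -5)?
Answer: 39940/3 ≈ 13313.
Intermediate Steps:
K = -3
J(U) = 2*U
z(g, m) = (-33 + g)/(2*m) (z(g, m) = (-33 + g)/((2*m)) = (-33 + g)*(1/(2*m)) = (-33 + g)/(2*m))
1288*z(-29, K) + J(2) = 1288*((½)*(-33 - 29)/(-3)) + 2*2 = 1288*((½)*(-⅓)*(-62)) + 4 = 1288*(31/3) + 4 = 39928/3 + 4 = 39940/3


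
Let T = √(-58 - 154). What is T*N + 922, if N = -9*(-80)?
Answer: 922 + 1440*I*√53 ≈ 922.0 + 10483.0*I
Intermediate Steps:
T = 2*I*√53 (T = √(-212) = 2*I*√53 ≈ 14.56*I)
N = 720
T*N + 922 = (2*I*√53)*720 + 922 = 1440*I*√53 + 922 = 922 + 1440*I*√53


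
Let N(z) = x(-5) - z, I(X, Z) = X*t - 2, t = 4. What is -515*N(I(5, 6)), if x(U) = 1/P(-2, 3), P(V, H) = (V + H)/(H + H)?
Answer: 6180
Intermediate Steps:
P(V, H) = (H + V)/(2*H) (P(V, H) = (H + V)/((2*H)) = (H + V)*(1/(2*H)) = (H + V)/(2*H))
x(U) = 6 (x(U) = 1/((½)*(3 - 2)/3) = 1/((½)*(⅓)*1) = 1/(⅙) = 6)
I(X, Z) = -2 + 4*X (I(X, Z) = X*4 - 2 = 4*X - 2 = -2 + 4*X)
N(z) = 6 - z
-515*N(I(5, 6)) = -515*(6 - (-2 + 4*5)) = -515*(6 - (-2 + 20)) = -515*(6 - 1*18) = -515*(6 - 18) = -515*(-12) = 6180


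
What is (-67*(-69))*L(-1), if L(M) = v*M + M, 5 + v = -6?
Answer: 46230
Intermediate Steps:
v = -11 (v = -5 - 6 = -11)
L(M) = -10*M (L(M) = -11*M + M = -10*M)
(-67*(-69))*L(-1) = (-67*(-69))*(-10*(-1)) = 4623*10 = 46230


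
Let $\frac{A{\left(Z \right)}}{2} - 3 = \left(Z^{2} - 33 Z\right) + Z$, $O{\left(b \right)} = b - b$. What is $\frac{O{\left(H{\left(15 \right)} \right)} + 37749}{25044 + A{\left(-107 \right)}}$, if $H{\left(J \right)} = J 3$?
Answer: $\frac{37749}{54796} \approx 0.6889$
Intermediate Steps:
$H{\left(J \right)} = 3 J$
$O{\left(b \right)} = 0$
$A{\left(Z \right)} = 6 - 64 Z + 2 Z^{2}$ ($A{\left(Z \right)} = 6 + 2 \left(\left(Z^{2} - 33 Z\right) + Z\right) = 6 + 2 \left(Z^{2} - 32 Z\right) = 6 + \left(- 64 Z + 2 Z^{2}\right) = 6 - 64 Z + 2 Z^{2}$)
$\frac{O{\left(H{\left(15 \right)} \right)} + 37749}{25044 + A{\left(-107 \right)}} = \frac{0 + 37749}{25044 + \left(6 - -6848 + 2 \left(-107\right)^{2}\right)} = \frac{37749}{25044 + \left(6 + 6848 + 2 \cdot 11449\right)} = \frac{37749}{25044 + \left(6 + 6848 + 22898\right)} = \frac{37749}{25044 + 29752} = \frac{37749}{54796}$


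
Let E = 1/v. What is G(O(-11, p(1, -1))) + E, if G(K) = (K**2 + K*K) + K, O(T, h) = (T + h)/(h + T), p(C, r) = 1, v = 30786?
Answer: 92359/30786 ≈ 3.0000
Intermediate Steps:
O(T, h) = 1 (O(T, h) = (T + h)/(T + h) = 1)
G(K) = K + 2*K**2 (G(K) = (K**2 + K**2) + K = 2*K**2 + K = K + 2*K**2)
E = 1/30786 ≈ 3.2482e-5
G(O(-11, p(1, -1))) + E = 1*(1 + 2*1) + 1/30786 = 1*(1 + 2) + 1/30786 = 1*3 + 1/30786 = 3 + 1/30786 = 92359/30786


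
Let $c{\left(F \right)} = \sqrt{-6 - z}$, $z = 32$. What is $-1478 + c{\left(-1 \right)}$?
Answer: $-1478 + i \sqrt{38} \approx -1478.0 + 6.1644 i$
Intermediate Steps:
$c{\left(F \right)} = i \sqrt{38}$ ($c{\left(F \right)} = \sqrt{-6 - 32} = \sqrt{-38} = i \sqrt{38}$)
$-1478 + c{\left(-1 \right)} = -1478 + i \sqrt{38}$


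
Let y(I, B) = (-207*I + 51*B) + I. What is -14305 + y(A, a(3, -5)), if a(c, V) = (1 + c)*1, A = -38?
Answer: -6273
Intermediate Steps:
a(c, V) = 1 + c
y(I, B) = -206*I + 51*B
-14305 + y(A, a(3, -5)) = -14305 + (-206*(-38) + 51*(1 + 3)) = -14305 + (7828 + 51*4) = -14305 + (7828 + 204) = -14305 + 8032 = -6273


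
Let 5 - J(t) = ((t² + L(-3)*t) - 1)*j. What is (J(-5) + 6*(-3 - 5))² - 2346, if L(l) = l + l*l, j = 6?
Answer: -2297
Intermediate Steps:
L(l) = l + l²
J(t) = 11 - 36*t - 6*t² (J(t) = 5 - ((t² + (-3*(1 - 3))*t) - 1)*6 = 5 - ((t² + (-3*(-2))*t) - 1)*6 = 5 - ((t² + 6*t) - 1)*6 = 5 - (-1 + t² + 6*t)*6 = 5 - (-6 + 6*t² + 36*t) = 5 + (6 - 36*t - 6*t²) = 11 - 36*t - 6*t²)
(J(-5) + 6*(-3 - 5))² - 2346 = ((11 - 36*(-5) - 6*(-5)²) + 6*(-3 - 5))² - 2346 = ((11 + 180 - 6*25) + 6*(-8))² - 2346 = ((11 + 180 - 150) - 48)² - 2346 = (41 - 48)² - 2346 = (-7)² - 2346 = 49 - 2346 = -2297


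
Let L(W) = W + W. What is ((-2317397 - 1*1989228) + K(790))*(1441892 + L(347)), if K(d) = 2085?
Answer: -6209669140440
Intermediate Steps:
L(W) = 2*W
((-2317397 - 1*1989228) + K(790))*(1441892 + L(347)) = ((-2317397 - 1*1989228) + 2085)*(1441892 + 2*347) = ((-2317397 - 1989228) + 2085)*(1441892 + 694) = (-4306625 + 2085)*1442586 = -4304540*1442586 = -6209669140440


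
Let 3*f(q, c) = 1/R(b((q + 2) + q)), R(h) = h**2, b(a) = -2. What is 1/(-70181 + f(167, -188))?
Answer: -12/842171 ≈ -1.4249e-5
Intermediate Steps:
f(q, c) = 1/12 (f(q, c) = 1/(3*((-2)**2)) = (1/3)/4 = (1/3)*(1/4) = 1/12)
1/(-70181 + f(167, -188)) = 1/(-70181 + 1/12) = 1/(-842171/12) = -12/842171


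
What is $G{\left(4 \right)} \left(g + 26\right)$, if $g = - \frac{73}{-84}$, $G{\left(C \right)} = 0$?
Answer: $0$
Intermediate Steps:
$g = \frac{73}{84}$ ($g = - \frac{73 \left(-1\right)}{84} = \left(-1\right) \left(- \frac{73}{84}\right) = \frac{73}{84} \approx 0.86905$)
$G{\left(4 \right)} \left(g + 26\right) = 0 \left(\frac{73}{84} + 26\right) = 0 \cdot \frac{2257}{84} = 0$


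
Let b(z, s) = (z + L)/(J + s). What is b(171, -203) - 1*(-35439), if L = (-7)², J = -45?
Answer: 2197163/62 ≈ 35438.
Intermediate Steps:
L = 49
b(z, s) = (49 + z)/(-45 + s) (b(z, s) = (z + 49)/(-45 + s) = (49 + z)/(-45 + s))
b(171, -203) - 1*(-35439) = (49 + 171)/(-45 - 203) - 1*(-35439) = 220/(-248) + 35439 = -1/248*220 + 35439 = -55/62 + 35439 = 2197163/62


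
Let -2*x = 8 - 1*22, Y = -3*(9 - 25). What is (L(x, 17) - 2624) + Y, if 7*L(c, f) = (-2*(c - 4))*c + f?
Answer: -18057/7 ≈ -2579.6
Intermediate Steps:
Y = 48 (Y = -3*(-16) = 48)
x = 7 (x = -(8 - 1*22)/2 = -(8 - 22)/2 = -½*(-14) = 7)
L(c, f) = f/7 + c*(8 - 2*c)/7 (L(c, f) = ((-2*(c - 4))*c + f)/7 = ((-2*(-4 + c))*c + f)/7 = ((8 - 2*c)*c + f)/7 = (c*(8 - 2*c) + f)/7 = (f + c*(8 - 2*c))/7 = f/7 + c*(8 - 2*c)/7)
(L(x, 17) - 2624) + Y = ((-2/7*7² + (⅐)*17 + (8/7)*7) - 2624) + 48 = ((-2/7*49 + 17/7 + 8) - 2624) + 48 = ((-14 + 17/7 + 8) - 2624) + 48 = (-25/7 - 2624) + 48 = -18393/7 + 48 = -18057/7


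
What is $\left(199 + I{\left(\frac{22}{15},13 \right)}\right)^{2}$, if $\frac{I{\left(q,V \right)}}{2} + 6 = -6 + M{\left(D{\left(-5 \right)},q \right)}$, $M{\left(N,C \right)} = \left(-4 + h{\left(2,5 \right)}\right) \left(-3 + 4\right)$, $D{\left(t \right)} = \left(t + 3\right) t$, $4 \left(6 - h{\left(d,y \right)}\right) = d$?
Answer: $31684$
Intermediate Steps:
$h{\left(d,y \right)} = 6 - \frac{d}{4}$
$D{\left(t \right)} = t \left(3 + t\right)$ ($D{\left(t \right)} = \left(3 + t\right) t = t \left(3 + t\right)$)
$M{\left(N,C \right)} = \frac{3}{2}$ ($M{\left(N,C \right)} = \left(-4 + \left(6 - \frac{1}{2}\right)\right) \left(-3 + 4\right) = \left(-4 + \left(6 - \frac{1}{2}\right)\right) 1 = \left(-4 + \frac{11}{2}\right) 1 = \frac{3}{2} \cdot 1 = \frac{3}{2}$)
$I{\left(q,V \right)} = -21$ ($I{\left(q,V \right)} = -12 + 2 \left(-6 + \frac{3}{2}\right) = -12 + 2 \left(- \frac{9}{2}\right) = -12 - 9 = -21$)
$\left(199 + I{\left(\frac{22}{15},13 \right)}\right)^{2} = \left(199 - 21\right)^{2} = 178^{2} = 31684$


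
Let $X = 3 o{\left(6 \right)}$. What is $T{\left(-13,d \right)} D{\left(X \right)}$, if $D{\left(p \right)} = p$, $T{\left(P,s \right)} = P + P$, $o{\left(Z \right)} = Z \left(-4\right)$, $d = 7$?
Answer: $1872$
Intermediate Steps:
$o{\left(Z \right)} = - 4 Z$
$X = -72$ ($X = 3 \left(\left(-4\right) 6\right) = 3 \left(-24\right) = -72$)
$T{\left(P,s \right)} = 2 P$
$T{\left(-13,d \right)} D{\left(X \right)} = 2 \left(-13\right) \left(-72\right) = \left(-26\right) \left(-72\right) = 1872$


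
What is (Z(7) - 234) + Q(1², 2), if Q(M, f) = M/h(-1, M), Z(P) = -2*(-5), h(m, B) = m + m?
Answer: -449/2 ≈ -224.50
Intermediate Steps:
h(m, B) = 2*m
Z(P) = 10
Q(M, f) = -M/2 (Q(M, f) = M/((2*(-1))) = M/(-2) = M*(-½) = -M/2)
(Z(7) - 234) + Q(1², 2) = (10 - 234) - ½*1² = -224 - ½*1 = -224 - ½ = -449/2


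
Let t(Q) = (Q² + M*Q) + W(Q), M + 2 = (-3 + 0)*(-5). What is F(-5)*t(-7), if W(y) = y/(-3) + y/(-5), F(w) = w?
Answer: 574/3 ≈ 191.33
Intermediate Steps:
W(y) = -8*y/15 (W(y) = y*(-⅓) + y*(-⅕) = -y/3 - y/5 = -8*y/15)
M = 13 (M = -2 + (-3 + 0)*(-5) = -2 - 3*(-5) = -2 + 15 = 13)
t(Q) = Q² + 187*Q/15 (t(Q) = (Q² + 13*Q) - 8*Q/15 = Q² + 187*Q/15)
F(-5)*t(-7) = -(-7)*(187 + 15*(-7))/3 = -(-7)*(187 - 105)/3 = -(-7)*82/3 = -5*(-574/15) = 574/3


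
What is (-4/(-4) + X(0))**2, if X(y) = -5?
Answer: 16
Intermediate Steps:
(-4/(-4) + X(0))**2 = (-4/(-4) - 5)**2 = (-4*(-1/4) - 5)**2 = (1 - 5)**2 = (-4)**2 = 16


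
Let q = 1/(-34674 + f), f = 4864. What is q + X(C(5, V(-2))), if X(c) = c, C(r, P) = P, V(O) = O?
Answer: -59621/29810 ≈ -2.0000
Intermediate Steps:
q = -1/29810 (q = 1/(-34674 + 4864) = 1/(-29810) = -1/29810 ≈ -3.3546e-5)
q + X(C(5, V(-2))) = -1/29810 - 2 = -59621/29810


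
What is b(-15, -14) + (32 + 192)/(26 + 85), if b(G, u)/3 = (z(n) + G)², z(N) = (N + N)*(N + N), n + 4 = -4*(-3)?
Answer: 19341197/111 ≈ 1.7425e+5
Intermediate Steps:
n = 8 (n = -4 - 4*(-3) = -4 + 12 = 8)
z(N) = 4*N² (z(N) = (2*N)*(2*N) = 4*N²)
b(G, u) = 3*(256 + G)² (b(G, u) = 3*(4*8² + G)² = 3*(4*64 + G)² = 3*(256 + G)²)
b(-15, -14) + (32 + 192)/(26 + 85) = 3*(256 - 15)² + (32 + 192)/(26 + 85) = 3*241² + 224/111 = 3*58081 + 224*(1/111) = 174243 + 224/111 = 19341197/111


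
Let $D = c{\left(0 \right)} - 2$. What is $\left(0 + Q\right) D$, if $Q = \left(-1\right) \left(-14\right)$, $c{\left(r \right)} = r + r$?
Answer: $-28$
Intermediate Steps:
$c{\left(r \right)} = 2 r$
$Q = 14$
$D = -2$ ($D = 2 \cdot 0 - 2 = 0 - 2 = -2$)
$\left(0 + Q\right) D = \left(0 + 14\right) \left(-2\right) = 14 \left(-2\right) = -28$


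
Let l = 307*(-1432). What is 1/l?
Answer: -1/439624 ≈ -2.2747e-6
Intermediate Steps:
l = -439624
1/l = 1/(-439624) = -1/439624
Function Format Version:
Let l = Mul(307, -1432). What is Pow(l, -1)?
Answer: Rational(-1, 439624) ≈ -2.2747e-6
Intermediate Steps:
l = -439624
Pow(l, -1) = Pow(-439624, -1) = Rational(-1, 439624)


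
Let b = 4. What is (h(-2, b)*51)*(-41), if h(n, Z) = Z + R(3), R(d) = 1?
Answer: -10455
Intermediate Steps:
h(n, Z) = 1 + Z (h(n, Z) = Z + 1 = 1 + Z)
(h(-2, b)*51)*(-41) = ((1 + 4)*51)*(-41) = (5*51)*(-41) = 255*(-41) = -10455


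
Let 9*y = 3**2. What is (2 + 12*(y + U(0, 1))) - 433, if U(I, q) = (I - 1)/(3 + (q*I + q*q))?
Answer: -422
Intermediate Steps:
y = 1 (y = (1/9)*3**2 = (1/9)*9 = 1)
U(I, q) = (-1 + I)/(3 + q**2 + I*q) (U(I, q) = (-1 + I)/(3 + (I*q + q**2)) = (-1 + I)/(3 + (q**2 + I*q)) = (-1 + I)/(3 + q**2 + I*q))
(2 + 12*(y + U(0, 1))) - 433 = (2 + 12*(1 + (-1 + 0)/(3 + 1**2 + 0*1))) - 433 = (2 + 12*(1 - 1/(3 + 1 + 0))) - 433 = (2 + 12*(1 - 1/4)) - 433 = (2 + 12*(3/4)) - 433 = (2 + 9) - 433 = 11 - 433 = -422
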